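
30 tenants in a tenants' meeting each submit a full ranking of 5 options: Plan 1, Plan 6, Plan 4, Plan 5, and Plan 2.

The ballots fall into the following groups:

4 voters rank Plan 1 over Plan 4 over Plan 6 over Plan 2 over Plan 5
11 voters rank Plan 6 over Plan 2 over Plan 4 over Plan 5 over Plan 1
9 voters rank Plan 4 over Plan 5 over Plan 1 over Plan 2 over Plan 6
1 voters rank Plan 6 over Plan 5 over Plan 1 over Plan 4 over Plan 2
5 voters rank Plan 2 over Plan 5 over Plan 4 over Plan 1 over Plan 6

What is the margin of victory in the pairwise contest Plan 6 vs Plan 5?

Ballots ranking Plan 6 above Plan 5: 4+11+1 = 16.
Ballots ranking Plan 5 above Plan 6: 9+5 = 14.
Plan 6 wins 16–14, a margin of 2.

2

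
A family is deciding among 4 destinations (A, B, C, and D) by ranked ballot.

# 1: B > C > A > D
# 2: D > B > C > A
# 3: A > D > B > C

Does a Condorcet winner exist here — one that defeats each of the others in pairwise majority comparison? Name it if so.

There is no Condorcet winner

Head-to-head results (3 voters total):
A vs B: B wins 2–1.
A vs C: C wins 2–1.
A vs D: A wins 2–1.
B vs C: B wins 3–0.
B vs D: D wins 2–1.
C vs D: D wins 2–1.
No candidate beats all others: A beats D beats B beats A, a majority cycle.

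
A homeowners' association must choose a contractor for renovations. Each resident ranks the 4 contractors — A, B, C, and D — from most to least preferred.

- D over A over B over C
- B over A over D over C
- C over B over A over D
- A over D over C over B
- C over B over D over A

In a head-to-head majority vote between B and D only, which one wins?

Ballots ranking B above D: 3.
Ballots ranking D above B: 2.
B wins the head-to-head, 3–2.

B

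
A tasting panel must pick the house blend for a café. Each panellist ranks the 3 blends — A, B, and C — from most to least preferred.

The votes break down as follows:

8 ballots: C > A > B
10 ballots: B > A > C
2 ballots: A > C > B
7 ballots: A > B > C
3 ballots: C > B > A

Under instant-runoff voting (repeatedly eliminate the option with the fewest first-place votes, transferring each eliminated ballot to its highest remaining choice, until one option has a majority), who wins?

Round 1: C 11, B 10, A 9. A has the fewest and is eliminated.
Round 2: B 17, C 13. B has a majority.

B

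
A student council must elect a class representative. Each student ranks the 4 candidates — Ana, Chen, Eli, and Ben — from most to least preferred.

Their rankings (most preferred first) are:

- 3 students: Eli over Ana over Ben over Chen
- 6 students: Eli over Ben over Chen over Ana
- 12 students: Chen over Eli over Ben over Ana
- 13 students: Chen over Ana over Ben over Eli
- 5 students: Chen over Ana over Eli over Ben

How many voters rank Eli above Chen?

Ballots ranking Eli above Chen: 3+6 = 9.
Ballots ranking Chen above Eli: 12+13+5 = 30.
So 9 of 39 voters prefer Eli to Chen.

9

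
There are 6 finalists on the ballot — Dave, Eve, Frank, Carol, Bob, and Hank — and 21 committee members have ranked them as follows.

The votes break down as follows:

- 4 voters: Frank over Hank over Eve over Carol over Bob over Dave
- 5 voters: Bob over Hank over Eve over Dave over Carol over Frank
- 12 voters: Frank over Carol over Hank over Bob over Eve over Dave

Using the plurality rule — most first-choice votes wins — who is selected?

First-place vote totals:
  Dave: 0
  Eve: 0
  Frank: 16
  Carol: 0
  Bob: 5
  Hank: 0
Frank has the most first-place votes.

Frank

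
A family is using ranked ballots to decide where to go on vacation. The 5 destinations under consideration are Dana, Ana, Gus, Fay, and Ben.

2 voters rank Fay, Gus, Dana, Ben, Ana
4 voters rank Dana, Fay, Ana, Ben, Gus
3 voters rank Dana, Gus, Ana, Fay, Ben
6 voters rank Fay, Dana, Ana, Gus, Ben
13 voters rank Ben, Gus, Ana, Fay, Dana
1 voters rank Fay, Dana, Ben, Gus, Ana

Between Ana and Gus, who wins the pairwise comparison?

Ballots ranking Ana above Gus: 4+6 = 10.
Ballots ranking Gus above Ana: 2+3+13+1 = 19.
Gus wins the head-to-head, 19–10.

Gus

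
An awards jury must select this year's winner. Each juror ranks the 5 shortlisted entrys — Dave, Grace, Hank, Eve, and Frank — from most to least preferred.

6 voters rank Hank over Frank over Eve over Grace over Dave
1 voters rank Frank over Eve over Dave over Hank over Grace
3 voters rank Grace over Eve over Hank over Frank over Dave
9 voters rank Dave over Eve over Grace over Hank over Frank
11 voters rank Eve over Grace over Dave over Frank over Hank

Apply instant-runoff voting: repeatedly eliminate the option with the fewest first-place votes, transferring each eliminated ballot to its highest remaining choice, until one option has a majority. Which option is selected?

Eve

Round 1: Eve 11, Dave 9, Hank 6, Grace 3, Frank 1. Frank has the fewest and is eliminated.
Round 2: Eve 12, Dave 9, Hank 6, Grace 3. Grace has the fewest and is eliminated.
Round 3: Eve 15, Dave 9, Hank 6. Hank has the fewest and is eliminated.
Round 4: Eve 21, Dave 9. Eve has a majority.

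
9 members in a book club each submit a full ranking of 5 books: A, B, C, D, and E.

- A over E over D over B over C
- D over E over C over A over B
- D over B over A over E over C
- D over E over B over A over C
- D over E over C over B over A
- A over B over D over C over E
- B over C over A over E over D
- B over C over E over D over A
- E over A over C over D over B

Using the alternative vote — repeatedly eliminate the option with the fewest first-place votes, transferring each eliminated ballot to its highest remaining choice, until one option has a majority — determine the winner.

Round 1: D 4, A 2, B 2, E 1, C 0. C has the fewest and is eliminated.
Round 2: D 4, A 2, B 2, E 1. E has the fewest and is eliminated.
Round 3: D 4, A 3, B 2. B has the fewest and is eliminated.
Round 4: D 5, A 4. D has a majority.

D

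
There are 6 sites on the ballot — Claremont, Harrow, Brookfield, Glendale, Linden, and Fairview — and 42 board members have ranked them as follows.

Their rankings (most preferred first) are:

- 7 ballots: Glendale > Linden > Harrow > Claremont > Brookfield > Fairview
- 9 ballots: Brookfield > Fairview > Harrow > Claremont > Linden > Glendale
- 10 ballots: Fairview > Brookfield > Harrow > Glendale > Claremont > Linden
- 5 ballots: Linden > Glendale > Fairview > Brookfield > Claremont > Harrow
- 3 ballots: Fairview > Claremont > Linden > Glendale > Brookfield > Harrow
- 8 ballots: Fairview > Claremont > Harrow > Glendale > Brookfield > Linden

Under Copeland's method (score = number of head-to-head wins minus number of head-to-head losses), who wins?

Pairwise results:
  Claremont vs Harrow: Harrow wins 26–16.
  Claremont vs Brookfield: Brookfield wins 24–18.
  Claremont vs Glendale: Glendale wins 22–20.
  Claremont vs Linden: Claremont wins 30–12.
  Claremont vs Fairview: Fairview wins 35–7.
  Harrow vs Brookfield: Brookfield wins 27–15.
  Harrow vs Glendale: Harrow wins 27–15.
  Harrow vs Linden: Harrow wins 27–15.
  Harrow vs Fairview: Fairview wins 35–7.
  Brookfield vs Glendale: Glendale wins 23–19.
  Brookfield vs Linden: Brookfield wins 27–15.
  Brookfield vs Fairview: Fairview wins 26–16.
  Glendale vs Linden: Glendale wins 25–17.
  Glendale vs Fairview: Fairview wins 30–12.
  Linden vs Fairview: Fairview wins 30–12.
Copeland scores (wins − losses):
  Claremont: 1 − 4 = -3
  Harrow: 3 − 2 = 1
  Brookfield: 3 − 2 = 1
  Glendale: 3 − 2 = 1
  Linden: 0 − 5 = -5
  Fairview: 5 − 0 = 5
Fairview has the best Copeland score.

Fairview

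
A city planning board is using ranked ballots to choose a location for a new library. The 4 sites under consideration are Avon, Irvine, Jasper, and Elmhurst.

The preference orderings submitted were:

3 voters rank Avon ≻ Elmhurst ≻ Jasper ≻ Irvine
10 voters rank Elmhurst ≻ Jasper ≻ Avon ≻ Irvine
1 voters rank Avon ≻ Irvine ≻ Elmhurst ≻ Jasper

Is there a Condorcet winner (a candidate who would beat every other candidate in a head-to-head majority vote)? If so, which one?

Elmhurst

Head-to-head results (14 voters total):
Avon vs Irvine: Avon wins 14–0.
Avon vs Jasper: Jasper wins 10–4.
Avon vs Elmhurst: Elmhurst wins 10–4.
Irvine vs Jasper: Jasper wins 13–1.
Irvine vs Elmhurst: Elmhurst wins 13–1.
Jasper vs Elmhurst: Elmhurst wins 14–0.
Elmhurst beats each rival — Avon (10–4), Irvine (13–1), Jasper (14–0) — so Elmhurst is the Condorcet winner.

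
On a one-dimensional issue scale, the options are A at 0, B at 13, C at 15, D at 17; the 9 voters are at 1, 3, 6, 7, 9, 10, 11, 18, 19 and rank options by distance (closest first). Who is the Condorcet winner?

With single-peaked preferences on a line, the Condorcet winner is the candidate closest to the median voter.
The median voter (position 9) is closest to B at 13.
Check: B vs A — voters closer to B: 6 of 9.

B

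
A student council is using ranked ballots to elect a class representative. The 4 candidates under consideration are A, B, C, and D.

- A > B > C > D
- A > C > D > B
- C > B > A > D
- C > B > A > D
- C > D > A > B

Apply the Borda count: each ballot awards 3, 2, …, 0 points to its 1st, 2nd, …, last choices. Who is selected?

C

Borda scores:
  A: 3 + 3 + 1 + 1 + 1 = 9
  B: 2 + 0 + 2 + 2 + 0 = 6
  C: 1 + 2 + 3 + 3 + 3 = 12
  D: 0 + 1 + 0 + 0 + 2 = 3
C has the highest total.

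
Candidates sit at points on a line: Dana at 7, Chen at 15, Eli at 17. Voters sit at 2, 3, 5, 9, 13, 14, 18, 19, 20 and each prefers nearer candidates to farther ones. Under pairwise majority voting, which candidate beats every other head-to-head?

Chen

With single-peaked preferences on a line, the Condorcet winner is the candidate closest to the median voter.
The median voter (position 13) is closest to Chen at 15.
Check: Chen vs Eli — voters closer to Chen: 6 of 9.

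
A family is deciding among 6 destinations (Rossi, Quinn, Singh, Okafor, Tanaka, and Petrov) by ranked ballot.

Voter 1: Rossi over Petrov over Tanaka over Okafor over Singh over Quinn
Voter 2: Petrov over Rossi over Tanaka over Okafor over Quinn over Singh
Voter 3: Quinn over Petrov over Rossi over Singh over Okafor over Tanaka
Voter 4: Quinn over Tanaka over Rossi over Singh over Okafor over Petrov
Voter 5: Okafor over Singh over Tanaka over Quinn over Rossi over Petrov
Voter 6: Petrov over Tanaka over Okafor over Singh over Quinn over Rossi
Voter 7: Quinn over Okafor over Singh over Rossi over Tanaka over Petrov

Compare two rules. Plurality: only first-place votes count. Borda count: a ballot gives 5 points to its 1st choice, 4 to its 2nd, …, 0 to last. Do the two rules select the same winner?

Yes

Plurality first-place counts: Rossi 1, Quinn 3, Singh 0, Okafor 1, Tanaka 0, Petrov 2 → Quinn.
Borda totals: Rossi 18, Quinn 19, Singh 14, Okafor 18, Tanaka 18, Petrov 18 → Quinn.
The two rules agree on Quinn.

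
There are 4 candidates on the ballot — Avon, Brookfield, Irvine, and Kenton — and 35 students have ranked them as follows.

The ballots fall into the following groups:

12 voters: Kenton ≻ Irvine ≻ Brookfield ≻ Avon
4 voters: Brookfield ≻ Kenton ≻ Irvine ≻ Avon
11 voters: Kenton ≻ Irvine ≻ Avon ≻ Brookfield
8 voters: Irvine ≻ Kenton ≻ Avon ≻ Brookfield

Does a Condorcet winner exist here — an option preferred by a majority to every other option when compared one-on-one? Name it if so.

Kenton

Head-to-head results (35 voters total):
Avon vs Brookfield: Avon wins 19–16.
Avon vs Irvine: Irvine wins 35–0.
Avon vs Kenton: Kenton wins 35–0.
Brookfield vs Irvine: Irvine wins 31–4.
Brookfield vs Kenton: Kenton wins 31–4.
Irvine vs Kenton: Kenton wins 27–8.
Kenton beats each rival — Avon (35–0), Brookfield (31–4), Irvine (27–8) — so Kenton is the Condorcet winner.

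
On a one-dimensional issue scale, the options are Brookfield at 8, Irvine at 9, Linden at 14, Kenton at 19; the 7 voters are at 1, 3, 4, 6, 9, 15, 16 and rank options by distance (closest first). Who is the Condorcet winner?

With single-peaked preferences on a line, the Condorcet winner is the candidate closest to the median voter.
The median voter (position 6) is closest to Brookfield at 8.
Check: Brookfield vs Irvine — voters closer to Brookfield: 4 of 7.

Brookfield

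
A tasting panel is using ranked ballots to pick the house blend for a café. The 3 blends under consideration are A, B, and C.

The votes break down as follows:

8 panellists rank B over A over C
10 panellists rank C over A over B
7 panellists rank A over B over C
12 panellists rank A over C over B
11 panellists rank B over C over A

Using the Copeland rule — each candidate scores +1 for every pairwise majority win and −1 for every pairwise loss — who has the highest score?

A

Pairwise results:
  A vs B: A wins 29–19.
  A vs C: A wins 27–21.
  B vs C: B wins 26–22.
Copeland scores (wins − losses):
  A: 2 − 0 = 2
  B: 1 − 1 = 0
  C: 0 − 2 = -2
A has the best Copeland score.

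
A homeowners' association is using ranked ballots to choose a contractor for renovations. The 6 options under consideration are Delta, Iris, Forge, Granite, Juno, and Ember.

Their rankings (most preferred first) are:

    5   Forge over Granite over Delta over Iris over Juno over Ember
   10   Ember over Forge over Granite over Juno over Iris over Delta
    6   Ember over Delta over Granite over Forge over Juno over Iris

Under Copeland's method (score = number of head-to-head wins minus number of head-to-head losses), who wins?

Ember

Pairwise results:
  Delta vs Iris: Delta wins 11–10.
  Delta vs Forge: Forge wins 15–6.
  Delta vs Granite: Granite wins 15–6.
  Delta vs Juno: Delta wins 11–10.
  Delta vs Ember: Ember wins 16–5.
  Iris vs Forge: Forge wins 21–0.
  Iris vs Granite: Granite wins 21–0.
  Iris vs Juno: Juno wins 16–5.
  Iris vs Ember: Ember wins 16–5.
  Forge vs Granite: Forge wins 15–6.
  Forge vs Juno: Forge wins 21–0.
  Forge vs Ember: Ember wins 16–5.
  Granite vs Juno: Granite wins 21–0.
  Granite vs Ember: Ember wins 16–5.
  Juno vs Ember: Ember wins 16–5.
Copeland scores (wins − losses):
  Delta: 2 − 3 = -1
  Iris: 0 − 5 = -5
  Forge: 4 − 1 = 3
  Granite: 3 − 2 = 1
  Juno: 1 − 4 = -3
  Ember: 5 − 0 = 5
Ember has the best Copeland score.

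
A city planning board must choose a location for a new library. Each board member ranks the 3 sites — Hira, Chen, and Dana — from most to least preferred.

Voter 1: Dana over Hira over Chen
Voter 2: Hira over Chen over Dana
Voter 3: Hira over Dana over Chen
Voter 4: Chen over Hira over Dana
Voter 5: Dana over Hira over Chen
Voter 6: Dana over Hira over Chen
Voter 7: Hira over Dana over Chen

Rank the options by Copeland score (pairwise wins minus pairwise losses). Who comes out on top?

Hira

Pairwise results:
  Hira vs Chen: Hira wins 6–1.
  Hira vs Dana: Hira wins 4–3.
  Chen vs Dana: Dana wins 5–2.
Copeland scores (wins − losses):
  Hira: 2 − 0 = 2
  Chen: 0 − 2 = -2
  Dana: 1 − 1 = 0
Hira has the best Copeland score.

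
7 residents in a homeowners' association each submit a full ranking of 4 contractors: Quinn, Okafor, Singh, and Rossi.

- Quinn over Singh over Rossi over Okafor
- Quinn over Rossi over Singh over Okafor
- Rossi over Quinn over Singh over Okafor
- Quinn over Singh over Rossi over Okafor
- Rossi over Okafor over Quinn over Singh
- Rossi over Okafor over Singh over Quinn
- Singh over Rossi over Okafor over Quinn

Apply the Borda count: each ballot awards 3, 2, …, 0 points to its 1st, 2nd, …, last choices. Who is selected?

Rossi

Borda scores:
  Quinn: 3 + 3 + 2 + 3 + 1 + 0 + 0 = 12
  Okafor: 0 + 0 + 0 + 0 + 2 + 2 + 1 = 5
  Singh: 2 + 1 + 1 + 2 + 0 + 1 + 3 = 10
  Rossi: 1 + 2 + 3 + 1 + 3 + 3 + 2 = 15
Rossi has the highest total.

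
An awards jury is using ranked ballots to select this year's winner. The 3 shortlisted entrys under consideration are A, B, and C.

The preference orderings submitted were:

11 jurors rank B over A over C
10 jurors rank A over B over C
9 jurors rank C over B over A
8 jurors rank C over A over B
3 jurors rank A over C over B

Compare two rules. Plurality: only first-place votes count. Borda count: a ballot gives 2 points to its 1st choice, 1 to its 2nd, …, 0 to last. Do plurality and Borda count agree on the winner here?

No

Plurality first-place counts: A 13, B 11, C 17 → C.
Borda totals: A 45, B 41, C 37 → A.
The two rules disagree: plurality picks C, Borda picks A.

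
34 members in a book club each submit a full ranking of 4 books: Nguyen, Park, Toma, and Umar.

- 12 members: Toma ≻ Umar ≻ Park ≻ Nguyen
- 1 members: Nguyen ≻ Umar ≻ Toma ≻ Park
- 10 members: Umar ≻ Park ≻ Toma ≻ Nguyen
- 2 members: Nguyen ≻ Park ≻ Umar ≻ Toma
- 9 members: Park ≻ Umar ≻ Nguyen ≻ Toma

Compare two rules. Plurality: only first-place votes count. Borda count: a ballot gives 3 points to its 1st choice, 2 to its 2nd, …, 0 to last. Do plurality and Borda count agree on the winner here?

No

Plurality first-place counts: Nguyen 3, Park 9, Toma 12, Umar 10 → Toma.
Borda totals: Nguyen 18, Park 63, Toma 47, Umar 76 → Umar.
The two rules disagree: plurality picks Toma, Borda picks Umar.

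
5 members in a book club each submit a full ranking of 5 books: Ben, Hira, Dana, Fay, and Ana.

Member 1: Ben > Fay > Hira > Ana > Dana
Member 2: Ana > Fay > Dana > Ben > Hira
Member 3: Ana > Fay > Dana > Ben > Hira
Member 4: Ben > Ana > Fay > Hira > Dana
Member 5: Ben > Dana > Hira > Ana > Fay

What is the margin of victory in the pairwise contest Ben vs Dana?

Ballots ranking Ben above Dana: 3.
Ballots ranking Dana above Ben: 2.
Ben wins 3–2, a margin of 1.

1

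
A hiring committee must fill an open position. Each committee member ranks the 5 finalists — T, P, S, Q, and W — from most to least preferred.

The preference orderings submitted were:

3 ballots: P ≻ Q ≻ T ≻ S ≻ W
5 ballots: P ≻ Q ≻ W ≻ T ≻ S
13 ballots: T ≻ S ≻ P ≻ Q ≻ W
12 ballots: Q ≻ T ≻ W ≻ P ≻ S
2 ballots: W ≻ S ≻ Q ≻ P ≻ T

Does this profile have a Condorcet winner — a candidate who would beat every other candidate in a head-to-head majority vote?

Head-to-head results (35 voters total):
T vs P: T wins 25–10.
T vs S: T wins 33–2.
T vs Q: Q wins 22–13.
T vs W: T wins 28–7.
P vs S: P wins 20–15.
P vs Q: P wins 21–14.
P vs W: P wins 21–14.
S vs Q: Q wins 20–15.
S vs W: W wins 19–16.
Q vs W: Q wins 33–2.
No candidate beats all others: T beats P beats Q beats T, a majority cycle.

No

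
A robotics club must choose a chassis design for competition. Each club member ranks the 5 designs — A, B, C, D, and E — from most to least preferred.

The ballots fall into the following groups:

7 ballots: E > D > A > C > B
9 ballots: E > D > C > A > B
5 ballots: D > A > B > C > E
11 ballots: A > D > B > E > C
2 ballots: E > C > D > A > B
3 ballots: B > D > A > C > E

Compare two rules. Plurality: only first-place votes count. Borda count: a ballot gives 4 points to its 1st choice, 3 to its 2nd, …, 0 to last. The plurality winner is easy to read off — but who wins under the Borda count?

D

Plurality first-place counts: A 11, B 3, C 0, D 5, E 18 → E.
Borda totals: A 90, B 44, C 39, D 114, E 83 → D.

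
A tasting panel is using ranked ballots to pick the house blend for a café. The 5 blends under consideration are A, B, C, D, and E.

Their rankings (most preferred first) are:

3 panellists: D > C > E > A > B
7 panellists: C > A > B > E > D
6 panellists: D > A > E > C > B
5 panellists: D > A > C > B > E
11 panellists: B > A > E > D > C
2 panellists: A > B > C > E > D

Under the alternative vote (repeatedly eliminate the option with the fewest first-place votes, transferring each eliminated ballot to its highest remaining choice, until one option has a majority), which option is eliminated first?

Round 1: D 14, B 11, C 7, A 2, E 0. E has the fewest and is eliminated.
Round 2: D 14, B 11, C 7, A 2. A has the fewest and is eliminated.
Round 3: D 14, B 13, C 7. C has the fewest and is eliminated.
Round 4: B 20, D 14. B has a majority.

E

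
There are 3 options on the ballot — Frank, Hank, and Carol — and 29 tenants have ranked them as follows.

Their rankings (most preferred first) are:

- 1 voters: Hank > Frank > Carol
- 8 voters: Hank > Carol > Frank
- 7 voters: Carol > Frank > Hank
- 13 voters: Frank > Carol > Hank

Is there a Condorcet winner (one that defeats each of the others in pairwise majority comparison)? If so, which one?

Head-to-head results (29 voters total):
Frank vs Hank: Frank wins 20–9.
Frank vs Carol: Carol wins 15–14.
Hank vs Carol: Carol wins 20–9.
Carol beats each rival — Frank (15–14), Hank (20–9) — so Carol is the Condorcet winner.

Carol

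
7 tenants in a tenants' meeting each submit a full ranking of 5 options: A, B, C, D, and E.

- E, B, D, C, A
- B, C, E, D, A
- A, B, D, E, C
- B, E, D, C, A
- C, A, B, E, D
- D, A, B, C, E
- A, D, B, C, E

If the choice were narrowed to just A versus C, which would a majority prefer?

C

Ballots ranking A above C: 3.
Ballots ranking C above A: 4.
C wins the head-to-head, 4–3.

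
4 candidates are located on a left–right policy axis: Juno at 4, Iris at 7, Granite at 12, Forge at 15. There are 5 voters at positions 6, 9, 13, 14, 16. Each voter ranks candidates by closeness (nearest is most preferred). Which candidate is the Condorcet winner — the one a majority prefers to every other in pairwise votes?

With single-peaked preferences on a line, the Condorcet winner is the candidate closest to the median voter.
The median voter (position 13) is closest to Granite at 12.
Check: Granite vs Iris — voters closer to Granite: 3 of 5.

Granite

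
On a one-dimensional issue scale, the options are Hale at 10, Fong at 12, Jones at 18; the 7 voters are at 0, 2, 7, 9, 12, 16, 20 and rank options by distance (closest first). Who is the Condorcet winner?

Hale

With single-peaked preferences on a line, the Condorcet winner is the candidate closest to the median voter.
The median voter (position 9) is closest to Hale at 10.
Check: Hale vs Jones — voters closer to Hale: 5 of 7.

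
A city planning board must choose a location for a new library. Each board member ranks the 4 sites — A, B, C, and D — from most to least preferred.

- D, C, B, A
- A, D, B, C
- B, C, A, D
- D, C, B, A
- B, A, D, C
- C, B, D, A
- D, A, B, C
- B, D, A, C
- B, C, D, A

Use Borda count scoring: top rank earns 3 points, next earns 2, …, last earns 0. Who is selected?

Borda scores:
  A: 0 + 3 + 1 + 0 + 2 + 0 + 2 + 1 + 0 = 9
  B: 1 + 1 + 3 + 1 + 3 + 2 + 1 + 3 + 3 = 18
  C: 2 + 0 + 2 + 2 + 0 + 3 + 0 + 0 + 2 = 11
  D: 3 + 2 + 0 + 3 + 1 + 1 + 3 + 2 + 1 = 16
B has the highest total.

B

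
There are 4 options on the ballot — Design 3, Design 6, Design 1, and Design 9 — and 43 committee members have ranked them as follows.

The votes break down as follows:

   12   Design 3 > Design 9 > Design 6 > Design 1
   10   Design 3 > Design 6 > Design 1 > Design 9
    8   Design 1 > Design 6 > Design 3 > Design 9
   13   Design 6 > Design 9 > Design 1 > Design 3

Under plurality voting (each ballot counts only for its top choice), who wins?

Design 3

First-place vote totals:
  Design 3: 22
  Design 6: 13
  Design 1: 8
  Design 9: 0
Design 3 has the most first-place votes.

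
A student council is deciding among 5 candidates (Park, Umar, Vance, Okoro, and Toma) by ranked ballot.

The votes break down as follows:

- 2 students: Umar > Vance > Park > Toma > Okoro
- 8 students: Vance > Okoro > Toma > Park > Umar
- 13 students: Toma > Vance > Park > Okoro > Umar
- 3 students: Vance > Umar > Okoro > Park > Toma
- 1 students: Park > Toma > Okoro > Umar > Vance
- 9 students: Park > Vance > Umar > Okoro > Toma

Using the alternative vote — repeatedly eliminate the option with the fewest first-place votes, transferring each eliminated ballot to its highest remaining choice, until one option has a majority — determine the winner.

Vance

Round 1: Toma 13, Vance 11, Park 10, Umar 2, Okoro 0. Okoro has the fewest and is eliminated.
Round 2: Toma 13, Vance 11, Park 10, Umar 2. Umar has the fewest and is eliminated.
Round 3: Vance 13, Toma 13, Park 10. Park has the fewest and is eliminated.
Round 4: Vance 22, Toma 14. Vance has a majority.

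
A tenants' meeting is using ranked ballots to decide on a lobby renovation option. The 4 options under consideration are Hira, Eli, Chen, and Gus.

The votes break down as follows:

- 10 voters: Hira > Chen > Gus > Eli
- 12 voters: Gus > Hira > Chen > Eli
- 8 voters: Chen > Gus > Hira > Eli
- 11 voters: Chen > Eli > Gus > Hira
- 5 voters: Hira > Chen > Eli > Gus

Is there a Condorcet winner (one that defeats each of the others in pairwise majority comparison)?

No

Head-to-head results (46 voters total):
Hira vs Eli: Hira wins 35–11.
Hira vs Chen: Hira wins 27–19.
Hira vs Gus: Gus wins 31–15.
Eli vs Chen: Chen wins 46–0.
Eli vs Gus: Gus wins 30–16.
Chen vs Gus: Chen wins 34–12.
No candidate beats all others: Hira beats Chen beats Gus beats Hira, a majority cycle.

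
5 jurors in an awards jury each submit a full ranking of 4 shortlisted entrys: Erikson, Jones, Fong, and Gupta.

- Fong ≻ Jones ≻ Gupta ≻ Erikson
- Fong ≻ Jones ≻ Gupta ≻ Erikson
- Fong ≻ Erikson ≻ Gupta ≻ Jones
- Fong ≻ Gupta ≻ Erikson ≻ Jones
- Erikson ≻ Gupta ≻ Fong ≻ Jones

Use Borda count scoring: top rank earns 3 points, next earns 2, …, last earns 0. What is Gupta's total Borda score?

Borda scores:
  Erikson: 0 + 0 + 2 + 1 + 3 = 6
  Jones: 2 + 2 + 0 + 0 + 0 = 4
  Fong: 3 + 3 + 3 + 3 + 1 = 13
  Gupta: 1 + 1 + 1 + 2 + 2 = 7

7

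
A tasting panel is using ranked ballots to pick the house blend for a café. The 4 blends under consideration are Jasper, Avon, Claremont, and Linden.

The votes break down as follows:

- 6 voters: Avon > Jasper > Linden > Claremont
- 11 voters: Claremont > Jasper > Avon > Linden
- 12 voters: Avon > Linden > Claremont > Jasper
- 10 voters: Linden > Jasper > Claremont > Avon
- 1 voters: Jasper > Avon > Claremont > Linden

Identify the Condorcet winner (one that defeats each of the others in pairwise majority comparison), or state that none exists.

There is no Condorcet winner

Head-to-head results (40 voters total):
Jasper vs Avon: Jasper wins 22–18.
Jasper vs Claremont: Claremont wins 23–17.
Jasper vs Linden: Linden wins 22–18.
Avon vs Claremont: Claremont wins 21–19.
Avon vs Linden: Avon wins 30–10.
Claremont vs Linden: Linden wins 28–12.
No candidate beats all others: Jasper beats Avon beats Linden beats Jasper, a majority cycle.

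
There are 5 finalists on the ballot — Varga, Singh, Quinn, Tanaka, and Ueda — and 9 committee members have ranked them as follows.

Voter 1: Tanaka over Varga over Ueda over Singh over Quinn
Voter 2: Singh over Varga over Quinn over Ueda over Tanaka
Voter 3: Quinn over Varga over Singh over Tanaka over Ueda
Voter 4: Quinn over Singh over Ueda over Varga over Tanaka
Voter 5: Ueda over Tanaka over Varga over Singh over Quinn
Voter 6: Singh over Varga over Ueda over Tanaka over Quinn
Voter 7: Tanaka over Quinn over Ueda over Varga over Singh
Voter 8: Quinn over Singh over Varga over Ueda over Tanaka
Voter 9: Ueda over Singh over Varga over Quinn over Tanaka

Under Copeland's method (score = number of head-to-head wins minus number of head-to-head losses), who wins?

Singh

Pairwise results:
  Varga vs Singh: Singh wins 5–4.
  Varga vs Quinn: Varga wins 5–4.
  Varga vs Tanaka: Varga wins 6–3.
  Varga vs Ueda: Varga wins 5–4.
  Singh vs Quinn: Singh wins 5–4.
  Singh vs Tanaka: Singh wins 6–3.
  Singh vs Ueda: Singh wins 5–4.
  Quinn vs Tanaka: Quinn wins 5–4.
  Quinn vs Ueda: Quinn wins 5–4.
  Tanaka vs Ueda: Ueda wins 6–3.
Copeland scores (wins − losses):
  Varga: 3 − 1 = 2
  Singh: 4 − 0 = 4
  Quinn: 2 − 2 = 0
  Tanaka: 0 − 4 = -4
  Ueda: 1 − 3 = -2
Singh has the best Copeland score.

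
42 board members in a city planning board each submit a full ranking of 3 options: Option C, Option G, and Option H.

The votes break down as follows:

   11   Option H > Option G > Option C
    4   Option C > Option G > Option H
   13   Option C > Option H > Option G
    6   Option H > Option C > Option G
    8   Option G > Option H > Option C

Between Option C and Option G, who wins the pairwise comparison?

Ballots ranking Option C above Option G: 4+13+6 = 23.
Ballots ranking Option G above Option C: 11+8 = 19.
Option C wins the head-to-head, 23–19.

Option C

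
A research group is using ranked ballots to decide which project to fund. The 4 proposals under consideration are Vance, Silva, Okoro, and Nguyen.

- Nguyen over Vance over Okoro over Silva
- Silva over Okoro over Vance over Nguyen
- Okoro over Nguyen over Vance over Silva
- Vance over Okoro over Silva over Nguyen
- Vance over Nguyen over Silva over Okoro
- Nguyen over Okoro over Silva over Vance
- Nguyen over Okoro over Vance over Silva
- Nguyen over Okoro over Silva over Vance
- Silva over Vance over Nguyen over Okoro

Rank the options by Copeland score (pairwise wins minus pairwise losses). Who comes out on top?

Pairwise results:
  Vance vs Silva: Vance wins 5–4.
  Vance vs Okoro: Okoro wins 5–4.
  Vance vs Nguyen: Nguyen wins 5–4.
  Silva vs Okoro: Okoro wins 6–3.
  Silva vs Nguyen: Nguyen wins 6–3.
  Okoro vs Nguyen: Nguyen wins 6–3.
Copeland scores (wins − losses):
  Vance: 1 − 2 = -1
  Silva: 0 − 3 = -3
  Okoro: 2 − 1 = 1
  Nguyen: 3 − 0 = 3
Nguyen has the best Copeland score.

Nguyen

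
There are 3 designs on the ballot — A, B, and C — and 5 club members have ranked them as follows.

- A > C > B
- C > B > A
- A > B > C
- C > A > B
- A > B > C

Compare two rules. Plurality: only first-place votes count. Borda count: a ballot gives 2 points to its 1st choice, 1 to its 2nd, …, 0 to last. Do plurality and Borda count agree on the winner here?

Yes

Plurality first-place counts: A 3, B 0, C 2 → A.
Borda totals: A 7, B 3, C 5 → A.
The two rules agree on A.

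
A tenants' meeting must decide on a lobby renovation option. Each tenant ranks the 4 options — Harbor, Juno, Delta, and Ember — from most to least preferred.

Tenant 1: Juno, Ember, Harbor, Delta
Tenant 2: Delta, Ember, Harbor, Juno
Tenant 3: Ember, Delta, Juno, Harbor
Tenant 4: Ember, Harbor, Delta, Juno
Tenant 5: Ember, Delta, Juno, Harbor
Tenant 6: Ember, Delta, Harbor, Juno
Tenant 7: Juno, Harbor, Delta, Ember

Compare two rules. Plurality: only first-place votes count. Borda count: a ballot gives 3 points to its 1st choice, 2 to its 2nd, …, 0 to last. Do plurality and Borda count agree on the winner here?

Plurality first-place counts: Harbor 0, Juno 2, Delta 1, Ember 4 → Ember.
Borda totals: Harbor 7, Juno 8, Delta 11, Ember 16 → Ember.
The two rules agree on Ember.

Yes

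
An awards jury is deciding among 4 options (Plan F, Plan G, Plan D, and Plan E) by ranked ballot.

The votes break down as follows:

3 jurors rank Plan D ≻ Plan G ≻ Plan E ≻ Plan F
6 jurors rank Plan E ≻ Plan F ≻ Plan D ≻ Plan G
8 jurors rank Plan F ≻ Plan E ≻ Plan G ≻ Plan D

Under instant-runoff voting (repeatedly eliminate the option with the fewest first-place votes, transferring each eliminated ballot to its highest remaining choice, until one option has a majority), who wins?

Round 1: Plan F 8, Plan E 6, Plan D 3, Plan G 0. Plan G has the fewest and is eliminated.
Round 2: Plan F 8, Plan E 6, Plan D 3. Plan D has the fewest and is eliminated.
Round 3: Plan E 9, Plan F 8. Plan E has a majority.

Plan E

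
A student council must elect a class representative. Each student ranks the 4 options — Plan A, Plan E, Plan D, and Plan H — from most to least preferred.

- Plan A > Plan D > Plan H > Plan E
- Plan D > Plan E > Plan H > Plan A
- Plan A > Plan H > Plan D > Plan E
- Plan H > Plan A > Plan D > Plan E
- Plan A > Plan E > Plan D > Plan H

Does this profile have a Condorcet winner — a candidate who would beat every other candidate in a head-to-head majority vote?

Yes

Head-to-head results (5 voters total):
Plan A vs Plan E: Plan A wins 4–1.
Plan A vs Plan D: Plan A wins 4–1.
Plan A vs Plan H: Plan A wins 3–2.
Plan E vs Plan D: Plan D wins 4–1.
Plan E vs Plan H: Plan H wins 3–2.
Plan D vs Plan H: Plan D wins 3–2.
Plan A beats each rival — Plan E (4–1), Plan D (4–1), Plan H (3–2) — so Plan A is the Condorcet winner.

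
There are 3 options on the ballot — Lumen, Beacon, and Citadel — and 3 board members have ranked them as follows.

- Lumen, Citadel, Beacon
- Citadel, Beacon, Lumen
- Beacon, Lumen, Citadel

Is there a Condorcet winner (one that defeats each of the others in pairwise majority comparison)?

Head-to-head results (3 voters total):
Lumen vs Beacon: Beacon wins 2–1.
Lumen vs Citadel: Lumen wins 2–1.
Beacon vs Citadel: Citadel wins 2–1.
No candidate beats all others: Lumen beats Citadel beats Beacon beats Lumen, a majority cycle.

No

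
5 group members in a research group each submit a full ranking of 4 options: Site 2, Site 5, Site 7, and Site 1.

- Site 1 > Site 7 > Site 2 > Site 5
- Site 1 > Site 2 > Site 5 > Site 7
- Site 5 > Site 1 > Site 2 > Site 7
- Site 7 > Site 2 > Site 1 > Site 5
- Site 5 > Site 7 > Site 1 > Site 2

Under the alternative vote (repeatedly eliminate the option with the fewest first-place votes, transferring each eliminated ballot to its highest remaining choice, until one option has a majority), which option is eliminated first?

Site 2

Round 1: Site 5 2, Site 1 2, Site 7 1, Site 2 0. Site 2 has the fewest and is eliminated.
Round 2: Site 5 2, Site 1 2, Site 7 1. Site 7 has the fewest and is eliminated.
Round 3: Site 1 3, Site 5 2. Site 1 has a majority.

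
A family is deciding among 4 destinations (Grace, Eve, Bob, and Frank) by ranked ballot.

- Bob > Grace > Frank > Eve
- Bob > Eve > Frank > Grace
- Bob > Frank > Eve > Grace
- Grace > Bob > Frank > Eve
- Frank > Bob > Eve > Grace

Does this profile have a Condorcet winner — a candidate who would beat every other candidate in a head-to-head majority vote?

Yes

Head-to-head results (5 voters total):
Grace vs Eve: Eve wins 3–2.
Grace vs Bob: Bob wins 4–1.
Grace vs Frank: Frank wins 3–2.
Eve vs Bob: Bob wins 5–0.
Eve vs Frank: Frank wins 4–1.
Bob vs Frank: Bob wins 4–1.
Bob beats each rival — Grace (4–1), Eve (5–0), Frank (4–1) — so Bob is the Condorcet winner.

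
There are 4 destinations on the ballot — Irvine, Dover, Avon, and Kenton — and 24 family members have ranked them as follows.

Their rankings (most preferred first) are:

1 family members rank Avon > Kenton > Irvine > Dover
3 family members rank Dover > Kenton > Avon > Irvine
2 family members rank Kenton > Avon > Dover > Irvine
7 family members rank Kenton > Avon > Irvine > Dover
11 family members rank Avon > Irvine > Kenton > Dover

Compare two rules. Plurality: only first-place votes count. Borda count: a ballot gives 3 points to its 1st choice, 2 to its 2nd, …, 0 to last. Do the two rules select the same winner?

Yes

Plurality first-place counts: Irvine 0, Dover 3, Avon 12, Kenton 9 → Avon.
Borda totals: Irvine 30, Dover 11, Avon 57, Kenton 46 → Avon.
The two rules agree on Avon.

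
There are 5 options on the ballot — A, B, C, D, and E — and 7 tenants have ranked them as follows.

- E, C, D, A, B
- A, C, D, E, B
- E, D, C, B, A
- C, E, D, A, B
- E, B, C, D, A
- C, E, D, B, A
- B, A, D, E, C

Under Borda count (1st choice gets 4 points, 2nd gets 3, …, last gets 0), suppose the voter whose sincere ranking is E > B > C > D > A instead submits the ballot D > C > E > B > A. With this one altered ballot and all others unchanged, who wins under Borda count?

Borda totals with the altered ballot: A 9, B 7, C 19, D 17, E 18.
The switch changes the winner from E to C.

C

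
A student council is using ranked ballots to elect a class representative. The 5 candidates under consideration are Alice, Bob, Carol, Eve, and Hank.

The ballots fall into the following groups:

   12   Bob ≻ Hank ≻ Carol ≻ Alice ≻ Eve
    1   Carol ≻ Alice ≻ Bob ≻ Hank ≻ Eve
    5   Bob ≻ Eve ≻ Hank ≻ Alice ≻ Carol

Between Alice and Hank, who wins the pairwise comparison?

Hank

Ballots ranking Alice above Hank: 1.
Ballots ranking Hank above Alice: 12+5 = 17.
Hank wins the head-to-head, 17–1.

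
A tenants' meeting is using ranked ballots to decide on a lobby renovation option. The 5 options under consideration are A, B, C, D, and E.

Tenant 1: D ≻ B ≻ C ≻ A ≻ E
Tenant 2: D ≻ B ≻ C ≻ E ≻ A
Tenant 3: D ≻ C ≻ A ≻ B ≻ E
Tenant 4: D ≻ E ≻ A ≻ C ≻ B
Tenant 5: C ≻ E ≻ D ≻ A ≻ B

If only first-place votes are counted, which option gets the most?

D

First-place vote totals:
  A: 0
  B: 0
  C: 1
  D: 4
  E: 0
D has the most first-place votes.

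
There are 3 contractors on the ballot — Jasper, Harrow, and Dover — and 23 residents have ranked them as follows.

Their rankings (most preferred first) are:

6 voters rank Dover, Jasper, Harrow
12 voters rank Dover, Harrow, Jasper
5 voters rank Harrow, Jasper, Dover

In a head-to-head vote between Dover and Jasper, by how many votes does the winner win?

13

Ballots ranking Dover above Jasper: 6+12 = 18.
Ballots ranking Jasper above Dover: 5.
Dover wins 18–5, a margin of 13.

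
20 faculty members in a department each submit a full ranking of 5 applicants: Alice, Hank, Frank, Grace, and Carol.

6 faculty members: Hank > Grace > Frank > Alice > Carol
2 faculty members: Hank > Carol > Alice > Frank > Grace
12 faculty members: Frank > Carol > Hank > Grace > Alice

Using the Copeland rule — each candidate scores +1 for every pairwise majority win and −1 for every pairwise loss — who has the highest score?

Frank

Pairwise results:
  Alice vs Hank: Hank wins 20–0.
  Alice vs Frank: Frank wins 18–2.
  Alice vs Grace: Grace wins 18–2.
  Alice vs Carol: Carol wins 14–6.
  Hank vs Frank: Frank wins 12–8.
  Hank vs Grace: Hank wins 20–0.
  Hank vs Carol: Carol wins 12–8.
  Frank vs Grace: Frank wins 14–6.
  Frank vs Carol: Frank wins 18–2.
  Grace vs Carol: Carol wins 14–6.
Copeland scores (wins − losses):
  Alice: 0 − 4 = -4
  Hank: 2 − 2 = 0
  Frank: 4 − 0 = 4
  Grace: 1 − 3 = -2
  Carol: 3 − 1 = 2
Frank has the best Copeland score.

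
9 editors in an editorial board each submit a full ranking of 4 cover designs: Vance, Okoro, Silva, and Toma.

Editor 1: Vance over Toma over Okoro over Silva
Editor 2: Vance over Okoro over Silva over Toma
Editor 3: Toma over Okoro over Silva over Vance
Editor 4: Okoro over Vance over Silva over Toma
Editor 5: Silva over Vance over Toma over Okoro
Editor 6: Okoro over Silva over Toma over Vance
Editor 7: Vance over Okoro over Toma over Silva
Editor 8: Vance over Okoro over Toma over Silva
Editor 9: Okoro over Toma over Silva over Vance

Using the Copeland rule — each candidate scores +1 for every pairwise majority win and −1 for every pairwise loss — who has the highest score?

Pairwise results:
  Vance vs Okoro: Vance wins 5–4.
  Vance vs Silva: Vance wins 5–4.
  Vance vs Toma: Vance wins 6–3.
  Okoro vs Silva: Okoro wins 8–1.
  Okoro vs Toma: Okoro wins 6–3.
  Silva vs Toma: Toma wins 5–4.
Copeland scores (wins − losses):
  Vance: 3 − 0 = 3
  Okoro: 2 − 1 = 1
  Silva: 0 − 3 = -3
  Toma: 1 − 2 = -1
Vance has the best Copeland score.

Vance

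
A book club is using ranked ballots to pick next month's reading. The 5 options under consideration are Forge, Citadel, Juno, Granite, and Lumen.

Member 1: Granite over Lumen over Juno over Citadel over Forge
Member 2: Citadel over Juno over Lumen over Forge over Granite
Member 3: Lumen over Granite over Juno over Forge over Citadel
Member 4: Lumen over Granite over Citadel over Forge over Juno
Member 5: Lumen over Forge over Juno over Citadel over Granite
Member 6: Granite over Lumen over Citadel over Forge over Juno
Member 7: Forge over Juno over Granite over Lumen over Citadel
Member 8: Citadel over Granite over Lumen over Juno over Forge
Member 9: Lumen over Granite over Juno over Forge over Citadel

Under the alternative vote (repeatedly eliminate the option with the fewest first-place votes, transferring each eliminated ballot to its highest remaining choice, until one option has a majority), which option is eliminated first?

Juno

Round 1: Lumen 4, Citadel 2, Granite 2, Forge 1, Juno 0. Juno has the fewest and is eliminated.
Round 2: Lumen 4, Citadel 2, Granite 2, Forge 1. Forge has the fewest and is eliminated.
Round 3: Lumen 4, Granite 3, Citadel 2. Citadel has the fewest and is eliminated.
Round 4: Lumen 5, Granite 4. Lumen has a majority.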